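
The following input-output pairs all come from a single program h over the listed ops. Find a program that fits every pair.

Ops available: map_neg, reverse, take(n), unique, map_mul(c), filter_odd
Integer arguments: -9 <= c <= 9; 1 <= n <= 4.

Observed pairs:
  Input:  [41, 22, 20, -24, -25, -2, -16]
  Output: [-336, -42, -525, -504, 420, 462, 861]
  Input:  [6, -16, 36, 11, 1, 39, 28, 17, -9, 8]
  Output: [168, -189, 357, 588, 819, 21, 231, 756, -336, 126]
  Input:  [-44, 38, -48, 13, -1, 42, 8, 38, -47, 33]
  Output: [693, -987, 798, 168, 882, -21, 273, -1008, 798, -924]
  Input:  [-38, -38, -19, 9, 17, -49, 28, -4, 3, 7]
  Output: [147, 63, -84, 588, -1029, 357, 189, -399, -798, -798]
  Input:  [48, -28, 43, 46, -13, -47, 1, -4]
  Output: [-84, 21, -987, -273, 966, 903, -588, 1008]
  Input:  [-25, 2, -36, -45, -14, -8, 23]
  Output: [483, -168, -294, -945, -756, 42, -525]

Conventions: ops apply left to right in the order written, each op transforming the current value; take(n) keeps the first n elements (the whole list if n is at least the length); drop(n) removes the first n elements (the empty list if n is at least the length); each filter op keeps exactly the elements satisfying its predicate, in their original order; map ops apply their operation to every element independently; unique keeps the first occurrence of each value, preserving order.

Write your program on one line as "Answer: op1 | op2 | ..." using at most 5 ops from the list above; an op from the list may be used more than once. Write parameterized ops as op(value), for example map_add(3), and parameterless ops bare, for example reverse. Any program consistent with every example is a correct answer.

reverse | map_neg | map_mul(-7) | map_mul(3)

Check, running the answer program on each example:
  [41, 22, 20, -24, -25, -2, -16] -> [-16, -2, -25, -24, 20, 22, 41] -> [16, 2, 25, 24, -20, -22, -41] -> [-112, -14, -175, -168, 140, 154, 287] -> [-336, -42, -525, -504, 420, 462, 861]
  [6, -16, 36, 11, 1, 39, 28, 17, -9, 8] -> [8, -9, 17, 28, 39, 1, 11, 36, -16, 6] -> [-8, 9, -17, -28, -39, -1, -11, -36, 16, -6] -> [56, -63, 119, 196, 273, 7, 77, 252, -112, 42] -> [168, -189, 357, 588, 819, 21, 231, 756, -336, 126]
  [-44, 38, -48, 13, -1, 42, 8, 38, -47, 33] -> [33, -47, 38, 8, 42, -1, 13, -48, 38, -44] -> [-33, 47, -38, -8, -42, 1, -13, 48, -38, 44] -> [231, -329, 266, 56, 294, -7, 91, -336, 266, -308] -> [693, -987, 798, 168, 882, -21, 273, -1008, 798, -924]
  [-38, -38, -19, 9, 17, -49, 28, -4, 3, 7] -> [7, 3, -4, 28, -49, 17, 9, -19, -38, -38] -> [-7, -3, 4, -28, 49, -17, -9, 19, 38, 38] -> [49, 21, -28, 196, -343, 119, 63, -133, -266, -266] -> [147, 63, -84, 588, -1029, 357, 189, -399, -798, -798]
  [48, -28, 43, 46, -13, -47, 1, -4] -> [-4, 1, -47, -13, 46, 43, -28, 48] -> [4, -1, 47, 13, -46, -43, 28, -48] -> [-28, 7, -329, -91, 322, 301, -196, 336] -> [-84, 21, -987, -273, 966, 903, -588, 1008]
  [-25, 2, -36, -45, -14, -8, 23] -> [23, -8, -14, -45, -36, 2, -25] -> [-23, 8, 14, 45, 36, -2, 25] -> [161, -56, -98, -315, -252, 14, -175] -> [483, -168, -294, -945, -756, 42, -525]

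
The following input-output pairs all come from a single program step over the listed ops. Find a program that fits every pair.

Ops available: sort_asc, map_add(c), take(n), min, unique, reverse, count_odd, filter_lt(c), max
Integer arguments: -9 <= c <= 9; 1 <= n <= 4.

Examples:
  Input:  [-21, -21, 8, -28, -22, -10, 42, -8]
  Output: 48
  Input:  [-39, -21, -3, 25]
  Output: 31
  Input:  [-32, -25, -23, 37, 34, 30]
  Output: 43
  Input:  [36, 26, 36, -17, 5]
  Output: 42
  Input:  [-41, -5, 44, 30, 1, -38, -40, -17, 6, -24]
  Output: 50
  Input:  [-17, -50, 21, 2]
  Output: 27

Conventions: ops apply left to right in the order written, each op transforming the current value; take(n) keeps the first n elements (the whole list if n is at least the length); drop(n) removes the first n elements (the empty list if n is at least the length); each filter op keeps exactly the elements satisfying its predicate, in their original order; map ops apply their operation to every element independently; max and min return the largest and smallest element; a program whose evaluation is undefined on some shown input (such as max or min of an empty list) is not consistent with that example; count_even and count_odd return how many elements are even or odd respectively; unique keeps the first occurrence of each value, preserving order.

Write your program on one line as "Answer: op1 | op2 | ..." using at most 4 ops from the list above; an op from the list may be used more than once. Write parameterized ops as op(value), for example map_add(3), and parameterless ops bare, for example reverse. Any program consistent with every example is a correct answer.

map_add(-7) | map_add(4) | map_add(9) | max

Check, running the answer program on each example:
  [-21, -21, 8, -28, -22, -10, 42, -8] -> [-28, -28, 1, -35, -29, -17, 35, -15] -> [-24, -24, 5, -31, -25, -13, 39, -11] -> [-15, -15, 14, -22, -16, -4, 48, -2] -> 48
  [-39, -21, -3, 25] -> [-46, -28, -10, 18] -> [-42, -24, -6, 22] -> [-33, -15, 3, 31] -> 31
  [-32, -25, -23, 37, 34, 30] -> [-39, -32, -30, 30, 27, 23] -> [-35, -28, -26, 34, 31, 27] -> [-26, -19, -17, 43, 40, 36] -> 43
  [36, 26, 36, -17, 5] -> [29, 19, 29, -24, -2] -> [33, 23, 33, -20, 2] -> [42, 32, 42, -11, 11] -> 42
  [-41, -5, 44, 30, 1, -38, -40, -17, 6, -24] -> [-48, -12, 37, 23, -6, -45, -47, -24, -1, -31] -> [-44, -8, 41, 27, -2, -41, -43, -20, 3, -27] -> [-35, 1, 50, 36, 7, -32, -34, -11, 12, -18] -> 50
  [-17, -50, 21, 2] -> [-24, -57, 14, -5] -> [-20, -53, 18, -1] -> [-11, -44, 27, 8] -> 27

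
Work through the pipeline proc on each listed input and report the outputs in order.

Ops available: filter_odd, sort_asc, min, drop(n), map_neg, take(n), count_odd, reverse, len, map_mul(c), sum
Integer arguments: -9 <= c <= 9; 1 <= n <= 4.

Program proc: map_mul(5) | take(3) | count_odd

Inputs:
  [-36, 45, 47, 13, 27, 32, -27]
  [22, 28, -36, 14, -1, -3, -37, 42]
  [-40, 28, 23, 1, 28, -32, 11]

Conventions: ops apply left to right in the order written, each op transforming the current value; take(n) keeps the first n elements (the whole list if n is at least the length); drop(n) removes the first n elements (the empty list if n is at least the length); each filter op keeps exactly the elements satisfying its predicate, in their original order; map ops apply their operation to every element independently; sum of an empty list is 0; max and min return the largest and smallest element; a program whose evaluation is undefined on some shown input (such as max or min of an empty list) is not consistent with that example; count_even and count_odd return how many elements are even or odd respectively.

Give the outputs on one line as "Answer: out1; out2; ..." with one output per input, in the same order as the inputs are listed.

2; 0; 1

Execution, op by op:
  [-36, 45, 47, 13, 27, 32, -27] -> [-180, 225, 235, 65, 135, 160, -135] -> [-180, 225, 235] -> 2
  [22, 28, -36, 14, -1, -3, -37, 42] -> [110, 140, -180, 70, -5, -15, -185, 210] -> [110, 140, -180] -> 0
  [-40, 28, 23, 1, 28, -32, 11] -> [-200, 140, 115, 5, 140, -160, 55] -> [-200, 140, 115] -> 1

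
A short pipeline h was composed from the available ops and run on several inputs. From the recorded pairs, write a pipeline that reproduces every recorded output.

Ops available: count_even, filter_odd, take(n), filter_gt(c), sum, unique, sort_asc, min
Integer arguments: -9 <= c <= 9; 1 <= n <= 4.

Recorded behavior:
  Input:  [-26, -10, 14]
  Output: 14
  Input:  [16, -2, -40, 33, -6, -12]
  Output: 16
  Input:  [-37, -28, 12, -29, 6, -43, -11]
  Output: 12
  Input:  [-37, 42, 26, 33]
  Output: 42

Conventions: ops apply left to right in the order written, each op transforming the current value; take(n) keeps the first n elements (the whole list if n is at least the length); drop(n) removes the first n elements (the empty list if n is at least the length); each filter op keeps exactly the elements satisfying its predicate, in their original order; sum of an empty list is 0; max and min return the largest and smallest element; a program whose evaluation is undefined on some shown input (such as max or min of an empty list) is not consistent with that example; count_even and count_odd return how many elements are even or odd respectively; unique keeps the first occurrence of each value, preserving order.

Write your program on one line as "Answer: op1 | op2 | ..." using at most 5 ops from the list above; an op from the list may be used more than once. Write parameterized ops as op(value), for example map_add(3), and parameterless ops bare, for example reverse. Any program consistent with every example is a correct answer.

filter_gt(-8) | filter_gt(8) | take(1) | min

Check, running the answer program on each example:
  [-26, -10, 14] -> [14] -> [14] -> [14] -> 14
  [16, -2, -40, 33, -6, -12] -> [16, -2, 33, -6] -> [16, 33] -> [16] -> 16
  [-37, -28, 12, -29, 6, -43, -11] -> [12, 6] -> [12] -> [12] -> 12
  [-37, 42, 26, 33] -> [42, 26, 33] -> [42, 26, 33] -> [42] -> 42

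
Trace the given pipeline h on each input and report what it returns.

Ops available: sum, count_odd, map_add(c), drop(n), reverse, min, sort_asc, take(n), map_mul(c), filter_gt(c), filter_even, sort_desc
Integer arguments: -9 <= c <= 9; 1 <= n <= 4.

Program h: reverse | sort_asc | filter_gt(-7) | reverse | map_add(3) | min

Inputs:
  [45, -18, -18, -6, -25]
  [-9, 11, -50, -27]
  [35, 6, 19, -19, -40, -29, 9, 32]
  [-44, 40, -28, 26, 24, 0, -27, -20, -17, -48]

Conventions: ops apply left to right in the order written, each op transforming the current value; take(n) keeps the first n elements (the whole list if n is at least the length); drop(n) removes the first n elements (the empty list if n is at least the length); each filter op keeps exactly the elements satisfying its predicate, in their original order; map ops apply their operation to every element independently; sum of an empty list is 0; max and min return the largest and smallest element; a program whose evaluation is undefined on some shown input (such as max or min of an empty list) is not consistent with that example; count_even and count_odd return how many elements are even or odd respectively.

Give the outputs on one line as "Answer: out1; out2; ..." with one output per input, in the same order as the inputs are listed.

-3; 14; 9; 3

Execution, op by op:
  [45, -18, -18, -6, -25] -> [-25, -6, -18, -18, 45] -> [-25, -18, -18, -6, 45] -> [-6, 45] -> [45, -6] -> [48, -3] -> -3
  [-9, 11, -50, -27] -> [-27, -50, 11, -9] -> [-50, -27, -9, 11] -> [11] -> [11] -> [14] -> 14
  [35, 6, 19, -19, -40, -29, 9, 32] -> [32, 9, -29, -40, -19, 19, 6, 35] -> [-40, -29, -19, 6, 9, 19, 32, 35] -> [6, 9, 19, 32, 35] -> [35, 32, 19, 9, 6] -> [38, 35, 22, 12, 9] -> 9
  [-44, 40, -28, 26, 24, 0, -27, -20, -17, -48] -> [-48, -17, -20, -27, 0, 24, 26, -28, 40, -44] -> [-48, -44, -28, -27, -20, -17, 0, 24, 26, 40] -> [0, 24, 26, 40] -> [40, 26, 24, 0] -> [43, 29, 27, 3] -> 3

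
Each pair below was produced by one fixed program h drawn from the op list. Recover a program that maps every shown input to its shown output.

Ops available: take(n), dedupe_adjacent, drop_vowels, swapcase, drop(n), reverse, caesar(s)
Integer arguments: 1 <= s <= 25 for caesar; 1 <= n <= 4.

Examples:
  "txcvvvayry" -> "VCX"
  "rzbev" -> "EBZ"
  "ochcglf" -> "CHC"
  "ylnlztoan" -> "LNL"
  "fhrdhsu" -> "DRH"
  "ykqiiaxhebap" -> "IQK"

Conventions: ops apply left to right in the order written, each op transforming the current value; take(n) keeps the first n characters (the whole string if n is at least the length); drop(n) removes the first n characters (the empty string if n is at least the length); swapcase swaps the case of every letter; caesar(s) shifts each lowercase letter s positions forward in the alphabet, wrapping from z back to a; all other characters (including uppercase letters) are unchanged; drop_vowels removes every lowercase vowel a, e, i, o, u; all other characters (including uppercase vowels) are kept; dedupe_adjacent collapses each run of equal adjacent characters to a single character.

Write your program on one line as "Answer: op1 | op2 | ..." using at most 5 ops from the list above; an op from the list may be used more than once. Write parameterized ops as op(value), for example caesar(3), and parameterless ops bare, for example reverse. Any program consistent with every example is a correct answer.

take(4) | reverse | take(3) | swapcase

Check, running the answer program on each example:
  "txcvvvayry" -> "txcv" -> "vcxt" -> "vcx" -> "VCX"
  "rzbev" -> "rzbe" -> "ebzr" -> "ebz" -> "EBZ"
  "ochcglf" -> "ochc" -> "chco" -> "chc" -> "CHC"
  "ylnlztoan" -> "ylnl" -> "lnly" -> "lnl" -> "LNL"
  "fhrdhsu" -> "fhrd" -> "drhf" -> "drh" -> "DRH"
  "ykqiiaxhebap" -> "ykqi" -> "iqky" -> "iqk" -> "IQK"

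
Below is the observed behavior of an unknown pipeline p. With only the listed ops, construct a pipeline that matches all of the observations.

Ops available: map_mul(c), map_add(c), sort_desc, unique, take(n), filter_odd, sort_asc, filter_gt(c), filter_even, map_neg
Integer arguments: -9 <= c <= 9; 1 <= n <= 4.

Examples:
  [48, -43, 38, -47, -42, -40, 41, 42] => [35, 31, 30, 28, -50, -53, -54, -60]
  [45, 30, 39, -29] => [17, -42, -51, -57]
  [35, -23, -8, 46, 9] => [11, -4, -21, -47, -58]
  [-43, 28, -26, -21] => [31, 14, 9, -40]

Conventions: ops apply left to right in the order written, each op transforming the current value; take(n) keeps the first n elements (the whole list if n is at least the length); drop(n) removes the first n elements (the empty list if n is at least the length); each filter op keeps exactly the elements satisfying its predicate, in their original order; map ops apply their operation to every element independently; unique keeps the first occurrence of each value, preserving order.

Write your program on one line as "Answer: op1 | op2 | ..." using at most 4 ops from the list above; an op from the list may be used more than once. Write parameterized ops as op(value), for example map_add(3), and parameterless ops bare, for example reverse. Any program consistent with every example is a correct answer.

sort_asc | map_neg | map_add(-6) | map_add(-6)

Check, running the answer program on each example:
  [48, -43, 38, -47, -42, -40, 41, 42] -> [-47, -43, -42, -40, 38, 41, 42, 48] -> [47, 43, 42, 40, -38, -41, -42, -48] -> [41, 37, 36, 34, -44, -47, -48, -54] -> [35, 31, 30, 28, -50, -53, -54, -60]
  [45, 30, 39, -29] -> [-29, 30, 39, 45] -> [29, -30, -39, -45] -> [23, -36, -45, -51] -> [17, -42, -51, -57]
  [35, -23, -8, 46, 9] -> [-23, -8, 9, 35, 46] -> [23, 8, -9, -35, -46] -> [17, 2, -15, -41, -52] -> [11, -4, -21, -47, -58]
  [-43, 28, -26, -21] -> [-43, -26, -21, 28] -> [43, 26, 21, -28] -> [37, 20, 15, -34] -> [31, 14, 9, -40]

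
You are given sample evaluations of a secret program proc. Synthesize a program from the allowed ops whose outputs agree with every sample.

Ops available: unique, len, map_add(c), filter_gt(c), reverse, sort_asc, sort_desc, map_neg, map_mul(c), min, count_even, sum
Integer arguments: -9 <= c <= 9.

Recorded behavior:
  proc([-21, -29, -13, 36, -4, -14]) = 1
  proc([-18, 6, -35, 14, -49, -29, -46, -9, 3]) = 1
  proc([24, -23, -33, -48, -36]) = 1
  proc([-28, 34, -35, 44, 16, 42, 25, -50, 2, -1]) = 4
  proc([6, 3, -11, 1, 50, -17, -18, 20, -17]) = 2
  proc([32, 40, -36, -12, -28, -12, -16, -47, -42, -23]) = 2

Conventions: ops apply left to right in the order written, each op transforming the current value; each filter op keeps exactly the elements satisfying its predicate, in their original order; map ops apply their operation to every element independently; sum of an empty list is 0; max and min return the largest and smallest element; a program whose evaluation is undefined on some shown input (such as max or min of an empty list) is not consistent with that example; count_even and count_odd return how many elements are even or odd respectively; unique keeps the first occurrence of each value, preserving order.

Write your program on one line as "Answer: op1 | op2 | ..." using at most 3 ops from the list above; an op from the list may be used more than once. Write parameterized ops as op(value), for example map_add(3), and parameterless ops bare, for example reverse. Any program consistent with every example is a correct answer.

filter_gt(6) | map_neg | count_even

Check, running the answer program on each example:
  [-21, -29, -13, 36, -4, -14] -> [36] -> [-36] -> 1
  [-18, 6, -35, 14, -49, -29, -46, -9, 3] -> [14] -> [-14] -> 1
  [24, -23, -33, -48, -36] -> [24] -> [-24] -> 1
  [-28, 34, -35, 44, 16, 42, 25, -50, 2, -1] -> [34, 44, 16, 42, 25] -> [-34, -44, -16, -42, -25] -> 4
  [6, 3, -11, 1, 50, -17, -18, 20, -17] -> [50, 20] -> [-50, -20] -> 2
  [32, 40, -36, -12, -28, -12, -16, -47, -42, -23] -> [32, 40] -> [-32, -40] -> 2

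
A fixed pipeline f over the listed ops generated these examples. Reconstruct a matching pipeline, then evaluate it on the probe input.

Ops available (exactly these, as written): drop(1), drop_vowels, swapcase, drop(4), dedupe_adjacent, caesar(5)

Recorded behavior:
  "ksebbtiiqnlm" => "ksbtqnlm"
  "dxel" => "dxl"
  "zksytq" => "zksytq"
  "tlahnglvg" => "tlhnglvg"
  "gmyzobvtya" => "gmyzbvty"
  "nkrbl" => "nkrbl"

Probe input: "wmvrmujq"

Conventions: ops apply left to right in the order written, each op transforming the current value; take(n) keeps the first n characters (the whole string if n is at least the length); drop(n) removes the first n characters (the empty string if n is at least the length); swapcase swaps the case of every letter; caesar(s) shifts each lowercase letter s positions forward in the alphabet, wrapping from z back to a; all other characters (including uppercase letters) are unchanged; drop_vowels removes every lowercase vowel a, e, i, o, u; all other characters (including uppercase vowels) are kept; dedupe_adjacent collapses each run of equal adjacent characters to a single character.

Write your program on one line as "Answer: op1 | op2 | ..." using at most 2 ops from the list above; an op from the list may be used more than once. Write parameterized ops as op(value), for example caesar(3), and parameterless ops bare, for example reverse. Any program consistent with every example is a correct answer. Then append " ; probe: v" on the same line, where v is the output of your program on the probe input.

drop_vowels | dedupe_adjacent ; probe: "wmvrmjq"

Check, running the answer program on each example:
  "ksebbtiiqnlm" -> "ksbbtqnlm" -> "ksbtqnlm"
  "dxel" -> "dxl" -> "dxl"
  "zksytq" -> "zksytq" -> "zksytq"
  "tlahnglvg" -> "tlhnglvg" -> "tlhnglvg"
  "gmyzobvtya" -> "gmyzbvty" -> "gmyzbvty"
  "nkrbl" -> "nkrbl" -> "nkrbl"
  probe: "wmvrmujq" -> "wmvrmjq" -> "wmvrmjq"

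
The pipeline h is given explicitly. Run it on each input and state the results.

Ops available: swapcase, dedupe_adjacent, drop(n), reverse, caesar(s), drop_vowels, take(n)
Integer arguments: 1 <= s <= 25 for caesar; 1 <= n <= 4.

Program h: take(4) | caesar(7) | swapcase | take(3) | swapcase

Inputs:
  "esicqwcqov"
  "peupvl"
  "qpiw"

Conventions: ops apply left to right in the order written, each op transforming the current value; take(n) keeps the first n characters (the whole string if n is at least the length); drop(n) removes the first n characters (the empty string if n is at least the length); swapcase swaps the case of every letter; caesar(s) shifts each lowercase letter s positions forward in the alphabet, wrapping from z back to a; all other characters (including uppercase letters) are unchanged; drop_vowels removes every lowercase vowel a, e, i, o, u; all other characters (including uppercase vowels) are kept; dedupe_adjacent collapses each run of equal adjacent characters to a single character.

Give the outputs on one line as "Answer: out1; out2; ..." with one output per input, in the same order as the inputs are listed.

Execution, op by op:
  "esicqwcqov" -> "esic" -> "lzpj" -> "LZPJ" -> "LZP" -> "lzp"
  "peupvl" -> "peup" -> "wlbw" -> "WLBW" -> "WLB" -> "wlb"
  "qpiw" -> "qpiw" -> "xwpd" -> "XWPD" -> "XWP" -> "xwp"

"lzp"; "wlb"; "xwp"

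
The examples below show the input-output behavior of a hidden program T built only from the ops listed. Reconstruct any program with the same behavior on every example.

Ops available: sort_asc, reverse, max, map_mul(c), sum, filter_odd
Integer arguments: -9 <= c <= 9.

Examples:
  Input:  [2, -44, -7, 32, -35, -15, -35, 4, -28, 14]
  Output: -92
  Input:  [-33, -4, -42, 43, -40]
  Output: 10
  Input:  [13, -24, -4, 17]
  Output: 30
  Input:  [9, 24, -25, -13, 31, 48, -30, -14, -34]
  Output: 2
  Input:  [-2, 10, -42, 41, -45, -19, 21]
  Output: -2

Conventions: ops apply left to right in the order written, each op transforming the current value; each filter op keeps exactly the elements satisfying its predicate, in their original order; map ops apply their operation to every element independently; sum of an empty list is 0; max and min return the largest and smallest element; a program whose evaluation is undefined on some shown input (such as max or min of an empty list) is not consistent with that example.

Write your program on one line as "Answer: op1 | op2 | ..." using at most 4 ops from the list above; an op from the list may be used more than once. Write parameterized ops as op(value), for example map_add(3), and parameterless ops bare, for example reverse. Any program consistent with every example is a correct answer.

sort_asc | reverse | filter_odd | sum

Check, running the answer program on each example:
  [2, -44, -7, 32, -35, -15, -35, 4, -28, 14] -> [-44, -35, -35, -28, -15, -7, 2, 4, 14, 32] -> [32, 14, 4, 2, -7, -15, -28, -35, -35, -44] -> [-7, -15, -35, -35] -> -92
  [-33, -4, -42, 43, -40] -> [-42, -40, -33, -4, 43] -> [43, -4, -33, -40, -42] -> [43, -33] -> 10
  [13, -24, -4, 17] -> [-24, -4, 13, 17] -> [17, 13, -4, -24] -> [17, 13] -> 30
  [9, 24, -25, -13, 31, 48, -30, -14, -34] -> [-34, -30, -25, -14, -13, 9, 24, 31, 48] -> [48, 31, 24, 9, -13, -14, -25, -30, -34] -> [31, 9, -13, -25] -> 2
  [-2, 10, -42, 41, -45, -19, 21] -> [-45, -42, -19, -2, 10, 21, 41] -> [41, 21, 10, -2, -19, -42, -45] -> [41, 21, -19, -45] -> -2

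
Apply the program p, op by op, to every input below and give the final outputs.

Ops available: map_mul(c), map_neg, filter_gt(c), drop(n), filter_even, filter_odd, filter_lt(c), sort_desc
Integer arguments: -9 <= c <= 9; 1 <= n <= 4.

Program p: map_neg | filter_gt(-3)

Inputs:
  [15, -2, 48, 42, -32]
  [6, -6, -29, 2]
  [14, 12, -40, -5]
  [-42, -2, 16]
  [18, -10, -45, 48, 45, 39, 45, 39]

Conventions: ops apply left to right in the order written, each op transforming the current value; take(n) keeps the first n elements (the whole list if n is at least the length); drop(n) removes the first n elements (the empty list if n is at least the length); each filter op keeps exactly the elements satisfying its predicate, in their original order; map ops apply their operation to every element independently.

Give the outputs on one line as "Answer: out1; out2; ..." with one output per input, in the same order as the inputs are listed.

Execution, op by op:
  [15, -2, 48, 42, -32] -> [-15, 2, -48, -42, 32] -> [2, 32]
  [6, -6, -29, 2] -> [-6, 6, 29, -2] -> [6, 29, -2]
  [14, 12, -40, -5] -> [-14, -12, 40, 5] -> [40, 5]
  [-42, -2, 16] -> [42, 2, -16] -> [42, 2]
  [18, -10, -45, 48, 45, 39, 45, 39] -> [-18, 10, 45, -48, -45, -39, -45, -39] -> [10, 45]

[2, 32]; [6, 29, -2]; [40, 5]; [42, 2]; [10, 45]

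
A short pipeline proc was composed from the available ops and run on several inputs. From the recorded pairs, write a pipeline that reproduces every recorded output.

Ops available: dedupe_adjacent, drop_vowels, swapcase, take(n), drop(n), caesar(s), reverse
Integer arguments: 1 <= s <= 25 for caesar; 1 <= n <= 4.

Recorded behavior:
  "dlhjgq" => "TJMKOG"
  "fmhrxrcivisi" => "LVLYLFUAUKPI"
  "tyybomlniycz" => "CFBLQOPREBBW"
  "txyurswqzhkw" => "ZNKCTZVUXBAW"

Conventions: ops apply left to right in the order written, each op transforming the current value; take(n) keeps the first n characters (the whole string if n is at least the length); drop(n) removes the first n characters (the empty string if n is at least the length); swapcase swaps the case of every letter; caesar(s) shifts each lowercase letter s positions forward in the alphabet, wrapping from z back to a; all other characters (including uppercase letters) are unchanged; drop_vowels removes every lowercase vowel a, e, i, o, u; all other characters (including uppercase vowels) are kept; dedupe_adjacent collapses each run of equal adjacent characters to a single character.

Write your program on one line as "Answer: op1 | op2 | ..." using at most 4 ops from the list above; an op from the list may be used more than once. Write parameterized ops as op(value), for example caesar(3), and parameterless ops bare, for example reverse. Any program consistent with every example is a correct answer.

reverse | caesar(3) | swapcase

Check, running the answer program on each example:
  "dlhjgq" -> "qgjhld" -> "tjmkog" -> "TJMKOG"
  "fmhrxrcivisi" -> "isivicrxrhmf" -> "lvlylfuaukpi" -> "LVLYLFUAUKPI"
  "tyybomlniycz" -> "zcyinlmobyyt" -> "cfblqoprebbw" -> "CFBLQOPREBBW"
  "txyurswqzhkw" -> "wkhzqwsruyxt" -> "znkctzvuxbaw" -> "ZNKCTZVUXBAW"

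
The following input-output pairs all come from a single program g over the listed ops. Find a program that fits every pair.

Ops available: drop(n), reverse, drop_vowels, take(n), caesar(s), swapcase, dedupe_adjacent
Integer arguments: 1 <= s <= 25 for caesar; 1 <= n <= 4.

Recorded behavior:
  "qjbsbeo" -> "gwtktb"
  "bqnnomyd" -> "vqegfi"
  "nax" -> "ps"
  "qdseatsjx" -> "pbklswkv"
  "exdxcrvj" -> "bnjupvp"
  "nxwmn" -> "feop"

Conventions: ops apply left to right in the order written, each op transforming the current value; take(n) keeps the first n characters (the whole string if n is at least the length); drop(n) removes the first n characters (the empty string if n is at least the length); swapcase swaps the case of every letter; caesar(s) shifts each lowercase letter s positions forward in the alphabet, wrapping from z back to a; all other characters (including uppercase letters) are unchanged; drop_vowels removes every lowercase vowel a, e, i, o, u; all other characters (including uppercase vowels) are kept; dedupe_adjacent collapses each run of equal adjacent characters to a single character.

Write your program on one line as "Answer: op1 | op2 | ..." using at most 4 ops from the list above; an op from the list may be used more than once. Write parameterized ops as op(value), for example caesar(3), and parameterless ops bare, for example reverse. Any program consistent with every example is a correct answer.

drop(1) | caesar(18) | dedupe_adjacent | reverse

Check, running the answer program on each example:
  "qjbsbeo" -> "jbsbeo" -> "btktwg" -> "btktwg" -> "gwtktb"
  "bqnnomyd" -> "qnnomyd" -> "iffgeqv" -> "ifgeqv" -> "vqegfi"
  "nax" -> "ax" -> "sp" -> "sp" -> "ps"
  "qdseatsjx" -> "dseatsjx" -> "vkwslkbp" -> "vkwslkbp" -> "pbklswkv"
  "exdxcrvj" -> "xdxcrvj" -> "pvpujnb" -> "pvpujnb" -> "bnjupvp"
  "nxwmn" -> "xwmn" -> "poef" -> "poef" -> "feop"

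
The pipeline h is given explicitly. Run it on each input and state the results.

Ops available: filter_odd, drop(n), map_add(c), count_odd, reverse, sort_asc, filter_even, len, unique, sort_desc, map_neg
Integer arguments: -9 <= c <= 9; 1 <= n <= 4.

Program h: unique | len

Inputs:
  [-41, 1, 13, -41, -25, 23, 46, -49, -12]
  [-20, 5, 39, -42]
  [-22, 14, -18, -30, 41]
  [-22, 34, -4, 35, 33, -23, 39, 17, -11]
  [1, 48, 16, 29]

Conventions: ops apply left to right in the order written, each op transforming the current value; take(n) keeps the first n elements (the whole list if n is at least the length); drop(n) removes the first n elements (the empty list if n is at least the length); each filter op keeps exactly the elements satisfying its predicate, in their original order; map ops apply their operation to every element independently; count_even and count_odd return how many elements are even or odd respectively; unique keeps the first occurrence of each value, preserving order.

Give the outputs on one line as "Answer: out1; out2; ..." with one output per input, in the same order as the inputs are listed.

Execution, op by op:
  [-41, 1, 13, -41, -25, 23, 46, -49, -12] -> [-41, 1, 13, -25, 23, 46, -49, -12] -> 8
  [-20, 5, 39, -42] -> [-20, 5, 39, -42] -> 4
  [-22, 14, -18, -30, 41] -> [-22, 14, -18, -30, 41] -> 5
  [-22, 34, -4, 35, 33, -23, 39, 17, -11] -> [-22, 34, -4, 35, 33, -23, 39, 17, -11] -> 9
  [1, 48, 16, 29] -> [1, 48, 16, 29] -> 4

8; 4; 5; 9; 4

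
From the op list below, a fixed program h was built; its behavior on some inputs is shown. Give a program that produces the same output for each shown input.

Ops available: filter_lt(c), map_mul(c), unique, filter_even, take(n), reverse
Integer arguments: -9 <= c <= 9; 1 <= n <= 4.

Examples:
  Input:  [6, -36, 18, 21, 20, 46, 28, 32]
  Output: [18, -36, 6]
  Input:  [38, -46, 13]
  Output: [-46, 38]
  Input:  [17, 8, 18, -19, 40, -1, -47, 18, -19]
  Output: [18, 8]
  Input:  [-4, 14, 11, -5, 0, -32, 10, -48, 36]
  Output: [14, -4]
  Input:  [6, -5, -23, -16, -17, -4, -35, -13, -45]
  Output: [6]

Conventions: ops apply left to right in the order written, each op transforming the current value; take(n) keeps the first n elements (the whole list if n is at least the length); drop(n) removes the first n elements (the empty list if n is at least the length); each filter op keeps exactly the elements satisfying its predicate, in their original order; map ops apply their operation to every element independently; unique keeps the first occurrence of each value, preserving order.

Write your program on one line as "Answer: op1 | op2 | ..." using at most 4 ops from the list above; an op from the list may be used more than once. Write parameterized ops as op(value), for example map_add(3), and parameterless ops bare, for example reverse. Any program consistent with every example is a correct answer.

take(4) | take(3) | reverse | filter_even

Check, running the answer program on each example:
  [6, -36, 18, 21, 20, 46, 28, 32] -> [6, -36, 18, 21] -> [6, -36, 18] -> [18, -36, 6] -> [18, -36, 6]
  [38, -46, 13] -> [38, -46, 13] -> [38, -46, 13] -> [13, -46, 38] -> [-46, 38]
  [17, 8, 18, -19, 40, -1, -47, 18, -19] -> [17, 8, 18, -19] -> [17, 8, 18] -> [18, 8, 17] -> [18, 8]
  [-4, 14, 11, -5, 0, -32, 10, -48, 36] -> [-4, 14, 11, -5] -> [-4, 14, 11] -> [11, 14, -4] -> [14, -4]
  [6, -5, -23, -16, -17, -4, -35, -13, -45] -> [6, -5, -23, -16] -> [6, -5, -23] -> [-23, -5, 6] -> [6]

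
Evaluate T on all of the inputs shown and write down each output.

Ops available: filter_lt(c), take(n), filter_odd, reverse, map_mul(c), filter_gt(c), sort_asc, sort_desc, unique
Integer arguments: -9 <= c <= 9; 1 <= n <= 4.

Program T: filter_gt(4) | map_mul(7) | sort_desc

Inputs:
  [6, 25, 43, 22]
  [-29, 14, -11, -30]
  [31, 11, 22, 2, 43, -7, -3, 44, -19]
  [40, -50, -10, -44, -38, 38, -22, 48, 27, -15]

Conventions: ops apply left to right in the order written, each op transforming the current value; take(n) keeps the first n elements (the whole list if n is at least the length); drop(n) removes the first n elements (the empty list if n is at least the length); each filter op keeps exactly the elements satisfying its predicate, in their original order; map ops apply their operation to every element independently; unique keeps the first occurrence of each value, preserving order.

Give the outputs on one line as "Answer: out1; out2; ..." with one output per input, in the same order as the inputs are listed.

[301, 175, 154, 42]; [98]; [308, 301, 217, 154, 77]; [336, 280, 266, 189]

Execution, op by op:
  [6, 25, 43, 22] -> [6, 25, 43, 22] -> [42, 175, 301, 154] -> [301, 175, 154, 42]
  [-29, 14, -11, -30] -> [14] -> [98] -> [98]
  [31, 11, 22, 2, 43, -7, -3, 44, -19] -> [31, 11, 22, 43, 44] -> [217, 77, 154, 301, 308] -> [308, 301, 217, 154, 77]
  [40, -50, -10, -44, -38, 38, -22, 48, 27, -15] -> [40, 38, 48, 27] -> [280, 266, 336, 189] -> [336, 280, 266, 189]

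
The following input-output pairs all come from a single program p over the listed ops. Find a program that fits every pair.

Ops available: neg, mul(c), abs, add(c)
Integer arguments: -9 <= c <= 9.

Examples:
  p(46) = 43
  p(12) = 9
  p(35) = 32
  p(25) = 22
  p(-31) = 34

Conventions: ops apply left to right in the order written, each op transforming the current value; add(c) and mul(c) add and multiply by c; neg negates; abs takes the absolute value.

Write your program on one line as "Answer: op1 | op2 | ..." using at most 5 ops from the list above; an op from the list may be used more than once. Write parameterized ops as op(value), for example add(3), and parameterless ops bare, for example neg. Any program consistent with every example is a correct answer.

neg | add(3) | neg | abs

Check, running the answer program on each example:
  46 -> -46 -> -43 -> 43 -> 43
  12 -> -12 -> -9 -> 9 -> 9
  35 -> -35 -> -32 -> 32 -> 32
  25 -> -25 -> -22 -> 22 -> 22
  -31 -> 31 -> 34 -> -34 -> 34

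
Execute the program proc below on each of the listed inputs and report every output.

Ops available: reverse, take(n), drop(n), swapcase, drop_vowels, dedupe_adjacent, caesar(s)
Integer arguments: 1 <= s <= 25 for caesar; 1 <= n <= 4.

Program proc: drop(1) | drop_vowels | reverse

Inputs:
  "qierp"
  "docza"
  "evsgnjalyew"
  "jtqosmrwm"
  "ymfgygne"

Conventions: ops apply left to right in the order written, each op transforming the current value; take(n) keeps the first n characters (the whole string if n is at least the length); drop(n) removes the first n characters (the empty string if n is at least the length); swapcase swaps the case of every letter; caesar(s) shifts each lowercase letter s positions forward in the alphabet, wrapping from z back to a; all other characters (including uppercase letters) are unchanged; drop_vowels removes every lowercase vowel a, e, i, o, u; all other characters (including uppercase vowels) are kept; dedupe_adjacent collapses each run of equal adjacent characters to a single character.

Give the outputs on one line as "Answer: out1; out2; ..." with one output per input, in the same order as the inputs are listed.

Execution, op by op:
  "qierp" -> "ierp" -> "rp" -> "pr"
  "docza" -> "ocza" -> "cz" -> "zc"
  "evsgnjalyew" -> "vsgnjalyew" -> "vsgnjlyw" -> "wyljngsv"
  "jtqosmrwm" -> "tqosmrwm" -> "tqsmrwm" -> "mwrmsqt"
  "ymfgygne" -> "mfgygne" -> "mfgygn" -> "ngygfm"

"pr"; "zc"; "wyljngsv"; "mwrmsqt"; "ngygfm"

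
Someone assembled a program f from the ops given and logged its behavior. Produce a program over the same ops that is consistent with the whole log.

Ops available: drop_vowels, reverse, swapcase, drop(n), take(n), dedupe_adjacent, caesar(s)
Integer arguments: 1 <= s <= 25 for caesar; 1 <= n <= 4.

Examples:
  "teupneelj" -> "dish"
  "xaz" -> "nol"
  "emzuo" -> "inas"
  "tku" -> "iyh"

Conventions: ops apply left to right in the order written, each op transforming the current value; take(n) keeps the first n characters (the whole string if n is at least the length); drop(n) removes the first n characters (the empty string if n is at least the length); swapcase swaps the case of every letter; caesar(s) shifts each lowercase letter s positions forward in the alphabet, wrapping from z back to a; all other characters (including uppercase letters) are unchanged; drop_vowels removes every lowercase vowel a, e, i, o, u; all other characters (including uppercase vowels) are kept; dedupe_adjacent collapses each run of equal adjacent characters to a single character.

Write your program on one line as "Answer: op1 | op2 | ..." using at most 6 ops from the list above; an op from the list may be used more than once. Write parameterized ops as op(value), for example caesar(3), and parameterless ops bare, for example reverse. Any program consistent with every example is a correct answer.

caesar(14) | swapcase | take(4) | reverse | swapcase

Check, running the answer program on each example:
  "teupneelj" -> "hsidbsszx" -> "HSIDBSSZX" -> "HSID" -> "DISH" -> "dish"
  "xaz" -> "lon" -> "LON" -> "LON" -> "NOL" -> "nol"
  "emzuo" -> "sanic" -> "SANIC" -> "SANI" -> "INAS" -> "inas"
  "tku" -> "hyi" -> "HYI" -> "HYI" -> "IYH" -> "iyh"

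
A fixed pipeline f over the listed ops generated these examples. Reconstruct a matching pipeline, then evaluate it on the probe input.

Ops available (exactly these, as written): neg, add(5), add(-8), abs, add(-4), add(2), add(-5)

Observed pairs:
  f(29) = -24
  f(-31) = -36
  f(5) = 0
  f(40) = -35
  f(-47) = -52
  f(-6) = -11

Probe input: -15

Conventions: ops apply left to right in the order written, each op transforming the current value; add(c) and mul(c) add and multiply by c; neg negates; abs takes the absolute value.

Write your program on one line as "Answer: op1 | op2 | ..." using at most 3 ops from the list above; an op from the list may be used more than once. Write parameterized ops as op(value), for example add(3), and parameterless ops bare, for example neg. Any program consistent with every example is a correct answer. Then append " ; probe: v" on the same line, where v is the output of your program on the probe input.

add(-5) | abs | neg ; probe: -20

Check, running the answer program on each example:
  29 -> 24 -> 24 -> -24
  -31 -> -36 -> 36 -> -36
  5 -> 0 -> 0 -> 0
  40 -> 35 -> 35 -> -35
  -47 -> -52 -> 52 -> -52
  -6 -> -11 -> 11 -> -11
  probe: -15 -> -20 -> 20 -> -20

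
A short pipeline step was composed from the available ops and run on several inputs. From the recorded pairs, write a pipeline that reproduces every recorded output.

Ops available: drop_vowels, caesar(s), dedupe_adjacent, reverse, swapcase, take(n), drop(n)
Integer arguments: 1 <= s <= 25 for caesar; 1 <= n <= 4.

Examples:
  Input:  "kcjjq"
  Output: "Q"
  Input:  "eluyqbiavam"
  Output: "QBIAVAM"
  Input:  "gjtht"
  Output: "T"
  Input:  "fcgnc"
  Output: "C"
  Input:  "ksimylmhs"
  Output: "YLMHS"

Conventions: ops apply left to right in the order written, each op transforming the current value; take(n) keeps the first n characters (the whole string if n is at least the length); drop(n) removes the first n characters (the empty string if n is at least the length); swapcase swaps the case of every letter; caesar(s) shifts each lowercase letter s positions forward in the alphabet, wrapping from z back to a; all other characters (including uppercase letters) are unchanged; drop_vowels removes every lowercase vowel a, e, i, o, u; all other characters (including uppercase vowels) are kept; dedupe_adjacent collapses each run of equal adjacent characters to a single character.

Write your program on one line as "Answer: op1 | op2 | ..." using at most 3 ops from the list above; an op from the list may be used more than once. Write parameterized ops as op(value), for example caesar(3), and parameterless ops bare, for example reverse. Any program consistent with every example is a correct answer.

swapcase | drop(2) | drop(2)

Check, running the answer program on each example:
  "kcjjq" -> "KCJJQ" -> "JJQ" -> "Q"
  "eluyqbiavam" -> "ELUYQBIAVAM" -> "UYQBIAVAM" -> "QBIAVAM"
  "gjtht" -> "GJTHT" -> "THT" -> "T"
  "fcgnc" -> "FCGNC" -> "GNC" -> "C"
  "ksimylmhs" -> "KSIMYLMHS" -> "IMYLMHS" -> "YLMHS"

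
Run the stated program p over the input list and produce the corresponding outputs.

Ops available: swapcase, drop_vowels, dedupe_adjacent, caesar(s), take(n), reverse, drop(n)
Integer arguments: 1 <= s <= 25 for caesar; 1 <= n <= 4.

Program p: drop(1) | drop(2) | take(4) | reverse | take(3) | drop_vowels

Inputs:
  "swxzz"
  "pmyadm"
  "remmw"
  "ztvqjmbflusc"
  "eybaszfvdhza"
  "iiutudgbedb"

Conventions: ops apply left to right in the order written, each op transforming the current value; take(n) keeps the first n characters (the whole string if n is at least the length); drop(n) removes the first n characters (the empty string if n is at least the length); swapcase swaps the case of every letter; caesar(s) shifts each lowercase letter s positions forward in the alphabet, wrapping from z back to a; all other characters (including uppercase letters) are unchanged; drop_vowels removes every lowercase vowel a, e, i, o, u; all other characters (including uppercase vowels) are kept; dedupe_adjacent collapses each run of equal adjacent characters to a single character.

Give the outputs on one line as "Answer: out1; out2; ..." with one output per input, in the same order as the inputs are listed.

Execution, op by op:
  "swxzz" -> "wxzz" -> "zz" -> "zz" -> "zz" -> "zz" -> "zz"
  "pmyadm" -> "myadm" -> "adm" -> "adm" -> "mda" -> "mda" -> "md"
  "remmw" -> "emmw" -> "mw" -> "mw" -> "wm" -> "wm" -> "wm"
  "ztvqjmbflusc" -> "tvqjmbflusc" -> "qjmbflusc" -> "qjmb" -> "bmjq" -> "bmj" -> "bmj"
  "eybaszfvdhza" -> "ybaszfvdhza" -> "aszfvdhza" -> "aszf" -> "fzsa" -> "fzs" -> "fzs"
  "iiutudgbedb" -> "iutudgbedb" -> "tudgbedb" -> "tudg" -> "gdut" -> "gdu" -> "gd"

"zz"; "md"; "wm"; "bmj"; "fzs"; "gd"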